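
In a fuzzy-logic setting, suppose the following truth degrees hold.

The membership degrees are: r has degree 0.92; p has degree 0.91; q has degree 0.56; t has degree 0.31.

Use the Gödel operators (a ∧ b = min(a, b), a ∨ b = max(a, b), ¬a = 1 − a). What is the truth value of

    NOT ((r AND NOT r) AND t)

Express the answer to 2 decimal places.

NOT r = 1 − 0.92 = 0.08
r AND NOT r = min(a, b) on (0.92, 0.08) = 0.08
(r AND NOT r) AND t = min(a, b) on (0.08, 0.31) = 0.08
NOT ((r AND NOT r) AND t) = 1 − 0.08 = 0.92

0.92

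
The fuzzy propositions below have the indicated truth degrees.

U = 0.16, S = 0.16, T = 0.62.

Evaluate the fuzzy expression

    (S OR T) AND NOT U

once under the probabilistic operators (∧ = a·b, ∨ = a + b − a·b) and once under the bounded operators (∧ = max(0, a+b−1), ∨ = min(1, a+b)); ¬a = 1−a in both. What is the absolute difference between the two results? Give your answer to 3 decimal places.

0.048

Under probabilistic:
  S OR T = a + b − a·b on (0.1600, 0.6200) = 0.6808
  NOT U = 1 − 0.1600 = 0.8400
  (S OR T) AND NOT U = a·b on (0.6808, 0.8400) = 0.5719
  → value = 0.5719
Under bounded:
  S OR T = min(1, a+b) on (0.16, 0.62) = 0.78
  NOT U = 1 − 0.16 = 0.84
  (S OR T) AND NOT U = max(0, a+b−1) on (0.78, 0.84) = 0.62
  → value = 0.6200
|0.5719 − 0.6200| = 0.048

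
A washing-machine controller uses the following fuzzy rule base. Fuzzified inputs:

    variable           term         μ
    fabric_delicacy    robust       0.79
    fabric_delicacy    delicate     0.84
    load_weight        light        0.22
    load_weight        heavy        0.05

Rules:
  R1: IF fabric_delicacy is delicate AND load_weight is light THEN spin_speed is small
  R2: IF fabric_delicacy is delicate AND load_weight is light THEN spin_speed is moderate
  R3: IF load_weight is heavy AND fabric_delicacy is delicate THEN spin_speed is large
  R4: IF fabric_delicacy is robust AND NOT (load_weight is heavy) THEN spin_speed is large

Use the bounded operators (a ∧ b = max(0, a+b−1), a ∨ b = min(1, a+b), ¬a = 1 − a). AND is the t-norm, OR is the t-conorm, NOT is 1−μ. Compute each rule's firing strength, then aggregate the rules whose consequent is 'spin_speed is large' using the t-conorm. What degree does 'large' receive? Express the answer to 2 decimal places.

0.74

R1: delicate=0.84, light=0.22; AND[max(0, a+b−1)] → w = 0.06
R2: delicate=0.84, light=0.22; AND[max(0, a+b−1)] → w = 0.06
R3: heavy=0.05, delicate=0.84; AND[max(0, a+b−1)] → w = 0.00
R4: robust=0.79, ¬heavy=1−0.05=0.95; AND[max(0, a+b−1)] → w = 0.74
Rules with consequent 'large': {R3, R4} → strengths 0.00, 0.74
Aggregate via t-conorm [min(1, a+b)]: 0.74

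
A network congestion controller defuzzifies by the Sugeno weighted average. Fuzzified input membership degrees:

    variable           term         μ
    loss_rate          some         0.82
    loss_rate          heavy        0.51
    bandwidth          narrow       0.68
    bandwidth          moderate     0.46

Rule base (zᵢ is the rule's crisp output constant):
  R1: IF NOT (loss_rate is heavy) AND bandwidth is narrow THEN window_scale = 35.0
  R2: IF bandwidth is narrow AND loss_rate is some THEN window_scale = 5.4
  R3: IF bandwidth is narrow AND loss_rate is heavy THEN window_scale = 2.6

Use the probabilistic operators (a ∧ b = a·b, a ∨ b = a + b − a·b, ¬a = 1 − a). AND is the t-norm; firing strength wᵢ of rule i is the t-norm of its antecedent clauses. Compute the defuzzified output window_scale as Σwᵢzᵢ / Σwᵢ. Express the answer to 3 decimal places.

12.585

R1 (z=35.0): ¬heavy=1−0.51=0.49, narrow=0.68; AND[a·b] → w = 0.3332
R2 (z=5.4): narrow=0.68, some=0.82; AND[a·b] → w = 0.5576
R3 (z=2.6): narrow=0.68, heavy=0.51; AND[a·b] → w = 0.3468
Weighted average = (0.3332·35.0 + 0.5576·5.4 + 0.3468·2.6) / (0.3332 + 0.5576 + 0.3468)
  = 15.5747 / 1.2376 = 12.585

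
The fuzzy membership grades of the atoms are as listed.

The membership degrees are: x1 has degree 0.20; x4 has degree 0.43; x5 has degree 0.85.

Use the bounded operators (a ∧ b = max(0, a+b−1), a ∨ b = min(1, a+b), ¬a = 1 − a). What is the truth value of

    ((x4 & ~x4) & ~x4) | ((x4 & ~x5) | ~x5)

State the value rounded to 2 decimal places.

0.15

~x4 = 1 − 0.43 = 0.57
x4 & ~x4 = max(0, a+b−1) on (0.43, 0.57) = 0.00
~x4 = 1 − 0.43 = 0.57
(x4 & ~x4) & ~x4 = max(0, a+b−1) on (0.00, 0.57) = 0.00
~x5 = 1 − 0.85 = 0.15
x4 & ~x5 = max(0, a+b−1) on (0.43, 0.15) = 0.00
~x5 = 1 − 0.85 = 0.15
(x4 & ~x5) | ~x5 = min(1, a+b) on (0.00, 0.15) = 0.15
((x4 & ~x4) & ~x4) | ((x4 & ~x5) | ~x5) = min(1, a+b) on (0.00, 0.15) = 0.15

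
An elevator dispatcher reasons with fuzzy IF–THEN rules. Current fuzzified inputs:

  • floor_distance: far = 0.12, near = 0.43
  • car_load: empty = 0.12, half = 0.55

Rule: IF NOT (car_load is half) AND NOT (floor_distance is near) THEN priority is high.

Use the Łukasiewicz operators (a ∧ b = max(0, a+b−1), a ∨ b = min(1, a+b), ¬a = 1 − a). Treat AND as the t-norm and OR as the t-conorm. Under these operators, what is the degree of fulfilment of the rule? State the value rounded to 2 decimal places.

0.02

firing strength: ¬half=1−0.55=0.45, ¬near=1−0.43=0.57; AND[max(0, a+b−1)] → w = 0.02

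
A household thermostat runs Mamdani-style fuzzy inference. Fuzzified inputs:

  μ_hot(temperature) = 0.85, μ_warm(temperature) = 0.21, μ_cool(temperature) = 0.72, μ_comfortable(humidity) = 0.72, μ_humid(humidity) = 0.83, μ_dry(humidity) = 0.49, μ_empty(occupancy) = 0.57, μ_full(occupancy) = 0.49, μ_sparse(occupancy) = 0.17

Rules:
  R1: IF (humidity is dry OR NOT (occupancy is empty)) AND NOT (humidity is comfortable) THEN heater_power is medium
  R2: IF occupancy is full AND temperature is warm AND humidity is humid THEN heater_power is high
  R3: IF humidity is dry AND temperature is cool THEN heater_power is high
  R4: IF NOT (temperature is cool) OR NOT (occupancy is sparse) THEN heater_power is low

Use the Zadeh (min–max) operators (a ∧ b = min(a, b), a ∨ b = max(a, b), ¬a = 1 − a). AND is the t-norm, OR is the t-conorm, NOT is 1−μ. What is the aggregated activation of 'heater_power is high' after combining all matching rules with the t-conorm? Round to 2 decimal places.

0.49

R1: (dry=0.49 OR ¬empty=1−0.57=0.43) = 0.49; AND[min(a, b)] with ¬comfortable=1−0.72=0.28 → w = 0.28
R2: full=0.49, warm=0.21, humid=0.83; AND[min(a, b)] → w = 0.21
R3: dry=0.49, cool=0.72; AND[min(a, b)] → w = 0.49
R4: ¬cool=1−0.72=0.28, ¬sparse=1−0.17=0.83; OR[max(a, b)] → w = 0.83
Rules with consequent 'high': {R2, R3} → strengths 0.21, 0.49
Aggregate via t-conorm [max(a, b)]: 0.49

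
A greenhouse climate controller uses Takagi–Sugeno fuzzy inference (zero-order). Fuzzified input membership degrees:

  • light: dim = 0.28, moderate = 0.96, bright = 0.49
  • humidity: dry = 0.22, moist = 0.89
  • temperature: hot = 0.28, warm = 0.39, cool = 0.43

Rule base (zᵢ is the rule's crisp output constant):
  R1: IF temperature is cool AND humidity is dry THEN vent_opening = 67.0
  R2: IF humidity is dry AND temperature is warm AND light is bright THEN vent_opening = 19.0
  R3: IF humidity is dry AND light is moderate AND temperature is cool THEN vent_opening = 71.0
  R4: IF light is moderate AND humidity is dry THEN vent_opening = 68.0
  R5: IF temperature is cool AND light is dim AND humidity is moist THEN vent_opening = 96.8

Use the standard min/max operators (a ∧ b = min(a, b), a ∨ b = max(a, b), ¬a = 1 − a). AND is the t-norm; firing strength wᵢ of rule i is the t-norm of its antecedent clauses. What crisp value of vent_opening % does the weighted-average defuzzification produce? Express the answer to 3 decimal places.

R1 (z=67.0): cool=0.43, dry=0.22; AND[min(a, b)] → w = 0.22
R2 (z=19.0): dry=0.22, warm=0.39, bright=0.49; AND[min(a, b)] → w = 0.22
R3 (z=71.0): dry=0.22, moderate=0.96, cool=0.43; AND[min(a, b)] → w = 0.22
R4 (z=68.0): moderate=0.96, dry=0.22; AND[min(a, b)] → w = 0.22
R5 (z=96.8): cool=0.43, dim=0.28, moist=0.89; AND[min(a, b)] → w = 0.28
Weighted average = (0.22·67.0 + 0.22·19.0 + 0.22·71.0 + 0.22·68.0 + 0.28·96.8) / (0.22 + 0.22 + 0.22 + 0.22 + 0.28)
  = 76.6040 / 1.1600 = 66.038

66.038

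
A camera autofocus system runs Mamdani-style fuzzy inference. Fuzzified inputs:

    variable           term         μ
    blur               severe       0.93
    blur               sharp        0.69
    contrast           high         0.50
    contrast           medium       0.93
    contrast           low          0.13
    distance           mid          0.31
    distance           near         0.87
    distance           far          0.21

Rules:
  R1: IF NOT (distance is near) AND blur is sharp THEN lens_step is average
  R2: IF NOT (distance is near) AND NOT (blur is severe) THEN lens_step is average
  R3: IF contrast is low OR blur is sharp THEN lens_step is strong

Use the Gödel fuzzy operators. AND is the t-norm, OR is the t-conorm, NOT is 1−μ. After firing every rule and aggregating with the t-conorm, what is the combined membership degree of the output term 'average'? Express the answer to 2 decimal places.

R1: ¬near=1−0.87=0.13, sharp=0.69; AND[min(a, b)] → w = 0.13
R2: ¬near=1−0.87=0.13, ¬severe=1−0.93=0.07; AND[min(a, b)] → w = 0.07
R3: low=0.13, sharp=0.69; OR[max(a, b)] → w = 0.69
Rules with consequent 'average': {R1, R2} → strengths 0.13, 0.07
Aggregate via t-conorm [max(a, b)]: 0.13

0.13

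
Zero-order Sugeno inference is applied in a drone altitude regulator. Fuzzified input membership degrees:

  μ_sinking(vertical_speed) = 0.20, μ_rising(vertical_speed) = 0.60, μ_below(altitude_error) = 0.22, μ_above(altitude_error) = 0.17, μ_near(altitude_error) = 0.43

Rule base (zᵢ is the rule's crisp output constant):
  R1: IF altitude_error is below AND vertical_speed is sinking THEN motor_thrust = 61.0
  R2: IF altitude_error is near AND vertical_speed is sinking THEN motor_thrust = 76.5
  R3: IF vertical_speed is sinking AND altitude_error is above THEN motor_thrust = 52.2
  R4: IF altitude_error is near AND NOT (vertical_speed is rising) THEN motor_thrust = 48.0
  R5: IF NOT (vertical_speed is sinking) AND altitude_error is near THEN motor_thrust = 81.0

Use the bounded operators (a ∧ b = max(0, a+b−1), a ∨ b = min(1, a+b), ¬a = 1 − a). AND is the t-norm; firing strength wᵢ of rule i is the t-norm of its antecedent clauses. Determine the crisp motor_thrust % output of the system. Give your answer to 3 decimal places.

R1 (z=61.0): below=0.22, sinking=0.20; AND[max(0, a+b−1)] → w = 0.00
R2 (z=76.5): near=0.43, sinking=0.20; AND[max(0, a+b−1)] → w = 0.00
R3 (z=52.2): sinking=0.20, above=0.17; AND[max(0, a+b−1)] → w = 0.00
R4 (z=48.0): near=0.43, ¬rising=1−0.60=0.40; AND[max(0, a+b−1)] → w = 0.00
R5 (z=81.0): ¬sinking=1−0.20=0.80, near=0.43; AND[max(0, a+b−1)] → w = 0.23
Weighted average = (0.00·61.0 + 0.00·76.5 + 0.00·52.2 + 0.00·48.0 + 0.23·81.0) / (0.00 + 0.00 + 0.00 + 0.00 + 0.23)
  = 18.6300 / 0.2300 = 81.000

81.000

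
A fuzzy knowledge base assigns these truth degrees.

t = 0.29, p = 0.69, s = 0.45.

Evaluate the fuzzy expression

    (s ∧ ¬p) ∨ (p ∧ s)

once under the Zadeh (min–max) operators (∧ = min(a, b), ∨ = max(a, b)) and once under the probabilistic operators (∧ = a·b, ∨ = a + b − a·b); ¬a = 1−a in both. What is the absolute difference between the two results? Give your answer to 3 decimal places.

0.043

Under Zadeh (min–max):
  ¬p = 1 − 0.69 = 0.31
  s ∧ ¬p = min(a, b) on (0.45, 0.31) = 0.31
  p ∧ s = min(a, b) on (0.69, 0.45) = 0.45
  (s ∧ ¬p) ∨ (p ∧ s) = max(a, b) on (0.31, 0.45) = 0.45
  → value = 0.4500
Under probabilistic:
  ¬p = 1 − 0.6900 = 0.3100
  s ∧ ¬p = a·b on (0.4500, 0.3100) = 0.1395
  p ∧ s = a·b on (0.6900, 0.4500) = 0.3105
  (s ∧ ¬p) ∨ (p ∧ s) = a + b − a·b on (0.1395, 0.3105) = 0.4067
  → value = 0.4067
|0.4500 − 0.4067| = 0.043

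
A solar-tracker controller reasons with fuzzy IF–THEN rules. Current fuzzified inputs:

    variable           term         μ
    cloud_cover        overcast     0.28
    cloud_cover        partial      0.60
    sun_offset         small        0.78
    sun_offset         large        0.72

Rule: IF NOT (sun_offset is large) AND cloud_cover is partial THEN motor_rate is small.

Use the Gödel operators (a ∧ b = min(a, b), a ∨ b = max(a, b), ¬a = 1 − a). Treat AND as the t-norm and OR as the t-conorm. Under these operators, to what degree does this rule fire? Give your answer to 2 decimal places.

firing strength: ¬large=1−0.72=0.28, partial=0.60; AND[min(a, b)] → w = 0.28

0.28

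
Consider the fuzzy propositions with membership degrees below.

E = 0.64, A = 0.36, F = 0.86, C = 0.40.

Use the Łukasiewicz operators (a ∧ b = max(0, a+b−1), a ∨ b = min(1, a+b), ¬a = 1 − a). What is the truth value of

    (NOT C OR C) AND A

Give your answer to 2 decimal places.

0.36

NOT C = 1 − 0.40 = 0.60
NOT C OR C = min(1, a+b) on (0.60, 0.40) = 1.00
(NOT C OR C) AND A = max(0, a+b−1) on (1.00, 0.36) = 0.36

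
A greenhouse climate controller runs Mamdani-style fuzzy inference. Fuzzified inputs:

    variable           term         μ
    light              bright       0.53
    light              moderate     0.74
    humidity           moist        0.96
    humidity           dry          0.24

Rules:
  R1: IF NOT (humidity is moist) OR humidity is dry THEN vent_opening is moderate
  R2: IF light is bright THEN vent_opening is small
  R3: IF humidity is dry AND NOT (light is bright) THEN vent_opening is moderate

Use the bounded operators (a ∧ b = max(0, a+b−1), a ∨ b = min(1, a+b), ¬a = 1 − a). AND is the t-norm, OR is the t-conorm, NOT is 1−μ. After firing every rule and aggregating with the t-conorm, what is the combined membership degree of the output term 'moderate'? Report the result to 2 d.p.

0.28

R1: ¬moist=1−0.96=0.04, dry=0.24; OR[min(1, a+b)] → w = 0.28
R2: bright=0.53 → w = 0.53
R3: dry=0.24, ¬bright=1−0.53=0.47; AND[max(0, a+b−1)] → w = 0.00
Rules with consequent 'moderate': {R1, R3} → strengths 0.28, 0.00
Aggregate via t-conorm [min(1, a+b)]: 0.28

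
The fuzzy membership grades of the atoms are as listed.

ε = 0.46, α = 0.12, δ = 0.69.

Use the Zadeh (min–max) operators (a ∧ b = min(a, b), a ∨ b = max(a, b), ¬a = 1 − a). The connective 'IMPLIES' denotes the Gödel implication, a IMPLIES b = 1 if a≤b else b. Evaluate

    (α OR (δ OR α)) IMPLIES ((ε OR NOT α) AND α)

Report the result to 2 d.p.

δ OR α = max(a, b) on (0.69, 0.12) = 0.69
α OR (δ OR α) = max(a, b) on (0.12, 0.69) = 0.69
NOT α = 1 − 0.12 = 0.88
ε OR NOT α = max(a, b) on (0.46, 0.88) = 0.88
(ε OR NOT α) AND α = min(a, b) on (0.88, 0.12) = 0.12
(α OR (δ OR α)) IMPLIES ((ε OR NOT α) AND α)  [Gödel: 1 if a≤b else b] with a=0.69, b=0.12 → 0.12

0.12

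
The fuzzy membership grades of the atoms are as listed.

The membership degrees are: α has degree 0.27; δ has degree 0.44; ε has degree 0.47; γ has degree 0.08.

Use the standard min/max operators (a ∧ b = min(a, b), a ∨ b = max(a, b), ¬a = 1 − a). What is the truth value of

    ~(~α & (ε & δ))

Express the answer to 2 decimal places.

0.56

~α = 1 − 0.27 = 0.73
ε & δ = min(a, b) on (0.47, 0.44) = 0.44
~α & (ε & δ) = min(a, b) on (0.73, 0.44) = 0.44
~(~α & (ε & δ)) = 1 − 0.44 = 0.56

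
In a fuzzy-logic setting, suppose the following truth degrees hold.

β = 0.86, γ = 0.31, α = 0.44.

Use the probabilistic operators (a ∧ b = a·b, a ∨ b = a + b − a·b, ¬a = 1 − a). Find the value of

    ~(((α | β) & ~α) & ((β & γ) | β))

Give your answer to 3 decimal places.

0.537

α | β = a + b − a·b on (0.4400, 0.8600) = 0.9216
~α = 1 − 0.4400 = 0.5600
(α | β) & ~α = a·b on (0.9216, 0.5600) = 0.5161
β & γ = a·b on (0.8600, 0.3100) = 0.2666
(β & γ) | β = a + b − a·b on (0.2666, 0.8600) = 0.8973
((α | β) & ~α) & ((β & γ) | β) = a·b on (0.5161, 0.8973) = 0.4631
~(((α | β) & ~α) & ((β & γ) | β)) = 1 − 0.4631 = 0.5369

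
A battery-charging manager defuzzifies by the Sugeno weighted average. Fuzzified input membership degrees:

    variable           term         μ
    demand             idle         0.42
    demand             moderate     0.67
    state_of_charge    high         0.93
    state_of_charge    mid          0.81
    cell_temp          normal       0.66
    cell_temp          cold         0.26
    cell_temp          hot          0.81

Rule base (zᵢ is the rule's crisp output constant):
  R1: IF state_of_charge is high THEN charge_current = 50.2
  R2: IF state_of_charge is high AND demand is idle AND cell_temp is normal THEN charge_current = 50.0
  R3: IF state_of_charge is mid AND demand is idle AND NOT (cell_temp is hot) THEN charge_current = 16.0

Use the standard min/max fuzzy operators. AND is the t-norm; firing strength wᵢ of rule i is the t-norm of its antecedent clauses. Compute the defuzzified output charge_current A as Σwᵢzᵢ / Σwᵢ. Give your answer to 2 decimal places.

45.93

R1 (z=50.2): high=0.93 → w = 0.93
R2 (z=50.0): high=0.93, idle=0.42, normal=0.66; AND[min(a, b)] → w = 0.42
R3 (z=16.0): mid=0.81, idle=0.42, ¬hot=1−0.81=0.19; AND[min(a, b)] → w = 0.19
Weighted average = (0.93·50.2 + 0.42·50.0 + 0.19·16.0) / (0.93 + 0.42 + 0.19)
  = 70.7260 / 1.5400 = 45.93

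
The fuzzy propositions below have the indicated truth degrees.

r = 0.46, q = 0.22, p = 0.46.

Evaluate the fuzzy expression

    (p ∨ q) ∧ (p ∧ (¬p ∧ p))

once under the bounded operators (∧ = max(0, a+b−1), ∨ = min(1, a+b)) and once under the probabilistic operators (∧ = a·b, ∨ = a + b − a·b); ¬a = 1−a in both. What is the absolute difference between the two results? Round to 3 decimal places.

Under bounded:
  p ∨ q = min(1, a+b) on (0.46, 0.22) = 0.68
  ¬p = 1 − 0.46 = 0.54
  ¬p ∧ p = max(0, a+b−1) on (0.54, 0.46) = 0.00
  p ∧ (¬p ∧ p) = max(0, a+b−1) on (0.46, 0.00) = 0.00
  (p ∨ q) ∧ (p ∧ (¬p ∧ p)) = max(0, a+b−1) on (0.68, 0.00) = 0.00
  → value = 0.0000
Under probabilistic:
  p ∨ q = a + b − a·b on (0.4600, 0.2200) = 0.5788
  ¬p = 1 − 0.4600 = 0.5400
  ¬p ∧ p = a·b on (0.5400, 0.4600) = 0.2484
  p ∧ (¬p ∧ p) = a·b on (0.4600, 0.2484) = 0.1143
  (p ∨ q) ∧ (p ∧ (¬p ∧ p)) = a·b on (0.5788, 0.1143) = 0.0661
  → value = 0.0661
|0.0000 − 0.0661| = 0.066

0.066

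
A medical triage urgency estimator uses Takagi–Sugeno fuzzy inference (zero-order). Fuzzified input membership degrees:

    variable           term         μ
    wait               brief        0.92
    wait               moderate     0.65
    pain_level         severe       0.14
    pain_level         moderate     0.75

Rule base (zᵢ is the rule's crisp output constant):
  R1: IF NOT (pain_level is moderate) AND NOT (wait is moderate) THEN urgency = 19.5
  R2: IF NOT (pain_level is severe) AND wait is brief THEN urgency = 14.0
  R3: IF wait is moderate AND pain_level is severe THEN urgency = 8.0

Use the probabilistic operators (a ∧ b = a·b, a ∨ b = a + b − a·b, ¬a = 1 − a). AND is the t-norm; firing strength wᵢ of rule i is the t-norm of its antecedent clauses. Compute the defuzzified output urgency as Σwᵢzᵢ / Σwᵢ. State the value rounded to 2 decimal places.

R1 (z=19.5): ¬moderate=1−0.75=0.25, ¬moderate=1−0.65=0.35; AND[a·b] → w = 0.0875
R2 (z=14.0): ¬severe=1−0.14=0.86, brief=0.92; AND[a·b] → w = 0.7912
R3 (z=8.0): moderate=0.65, severe=0.14; AND[a·b] → w = 0.0910
Weighted average = (0.0875·19.5 + 0.7912·14.0 + 0.0910·8.0) / (0.0875 + 0.7912 + 0.0910)
  = 13.5111 / 0.9697 = 13.93

13.93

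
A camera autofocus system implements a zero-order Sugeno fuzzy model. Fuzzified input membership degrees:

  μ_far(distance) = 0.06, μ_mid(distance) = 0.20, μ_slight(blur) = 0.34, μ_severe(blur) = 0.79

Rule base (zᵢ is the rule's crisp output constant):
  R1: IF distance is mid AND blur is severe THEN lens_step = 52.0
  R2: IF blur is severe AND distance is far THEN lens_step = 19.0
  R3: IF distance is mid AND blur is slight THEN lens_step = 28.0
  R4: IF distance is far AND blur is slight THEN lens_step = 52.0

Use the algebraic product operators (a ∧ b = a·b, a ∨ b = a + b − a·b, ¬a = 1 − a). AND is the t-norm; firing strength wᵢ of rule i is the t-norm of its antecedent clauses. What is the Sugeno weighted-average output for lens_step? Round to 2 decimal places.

R1 (z=52.0): mid=0.20, severe=0.79; AND[a·b] → w = 0.1580
R2 (z=19.0): severe=0.79, far=0.06; AND[a·b] → w = 0.0474
R3 (z=28.0): mid=0.20, slight=0.34; AND[a·b] → w = 0.0680
R4 (z=52.0): far=0.06, slight=0.34; AND[a·b] → w = 0.0204
Weighted average = (0.1580·52.0 + 0.0474·19.0 + 0.0680·28.0 + 0.0204·52.0) / (0.1580 + 0.0474 + 0.0680 + 0.0204)
  = 12.0814 / 0.2938 = 41.12

41.12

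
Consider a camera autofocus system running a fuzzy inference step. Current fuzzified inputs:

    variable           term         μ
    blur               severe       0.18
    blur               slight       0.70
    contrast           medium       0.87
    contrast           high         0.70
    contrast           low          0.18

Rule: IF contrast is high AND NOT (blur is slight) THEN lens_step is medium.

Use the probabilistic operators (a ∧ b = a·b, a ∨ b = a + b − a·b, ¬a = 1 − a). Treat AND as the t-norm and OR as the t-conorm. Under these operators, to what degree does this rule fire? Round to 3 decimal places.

firing strength: high=0.70, ¬slight=1−0.70=0.30; AND[a·b] → w = 0.2100

0.210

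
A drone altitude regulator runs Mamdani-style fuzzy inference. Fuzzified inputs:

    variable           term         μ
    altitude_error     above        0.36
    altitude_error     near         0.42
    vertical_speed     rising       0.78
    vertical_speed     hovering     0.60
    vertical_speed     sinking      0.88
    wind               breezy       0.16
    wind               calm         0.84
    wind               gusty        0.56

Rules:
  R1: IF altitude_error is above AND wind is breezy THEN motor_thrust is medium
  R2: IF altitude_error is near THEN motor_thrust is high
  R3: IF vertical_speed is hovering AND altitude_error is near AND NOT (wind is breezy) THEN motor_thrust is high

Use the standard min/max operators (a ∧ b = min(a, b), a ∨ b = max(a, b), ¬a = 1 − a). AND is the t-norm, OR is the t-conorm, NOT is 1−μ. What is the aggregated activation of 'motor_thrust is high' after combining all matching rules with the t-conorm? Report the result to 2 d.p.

0.42

R1: above=0.36, breezy=0.16; AND[min(a, b)] → w = 0.16
R2: near=0.42 → w = 0.42
R3: hovering=0.60, near=0.42, ¬breezy=1−0.16=0.84; AND[min(a, b)] → w = 0.42
Rules with consequent 'high': {R2, R3} → strengths 0.42, 0.42
Aggregate via t-conorm [max(a, b)]: 0.42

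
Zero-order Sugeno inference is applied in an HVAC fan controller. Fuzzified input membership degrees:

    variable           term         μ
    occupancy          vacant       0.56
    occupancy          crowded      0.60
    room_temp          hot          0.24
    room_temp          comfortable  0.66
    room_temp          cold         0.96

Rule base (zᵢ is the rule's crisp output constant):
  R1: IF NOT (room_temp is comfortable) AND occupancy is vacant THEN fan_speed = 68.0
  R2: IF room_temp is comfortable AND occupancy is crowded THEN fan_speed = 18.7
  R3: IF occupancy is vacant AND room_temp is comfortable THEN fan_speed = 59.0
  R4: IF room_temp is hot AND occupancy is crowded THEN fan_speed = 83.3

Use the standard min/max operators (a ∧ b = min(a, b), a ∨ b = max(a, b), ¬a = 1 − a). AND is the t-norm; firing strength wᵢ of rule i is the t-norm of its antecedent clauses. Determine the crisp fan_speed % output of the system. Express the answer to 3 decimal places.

50.214

R1 (z=68.0): ¬comfortable=1−0.66=0.34, vacant=0.56; AND[min(a, b)] → w = 0.34
R2 (z=18.7): comfortable=0.66, crowded=0.60; AND[min(a, b)] → w = 0.60
R3 (z=59.0): vacant=0.56, comfortable=0.66; AND[min(a, b)] → w = 0.56
R4 (z=83.3): hot=0.24, crowded=0.60; AND[min(a, b)] → w = 0.24
Weighted average = (0.34·68.0 + 0.60·18.7 + 0.56·59.0 + 0.24·83.3) / (0.34 + 0.60 + 0.56 + 0.24)
  = 87.3720 / 1.7400 = 50.214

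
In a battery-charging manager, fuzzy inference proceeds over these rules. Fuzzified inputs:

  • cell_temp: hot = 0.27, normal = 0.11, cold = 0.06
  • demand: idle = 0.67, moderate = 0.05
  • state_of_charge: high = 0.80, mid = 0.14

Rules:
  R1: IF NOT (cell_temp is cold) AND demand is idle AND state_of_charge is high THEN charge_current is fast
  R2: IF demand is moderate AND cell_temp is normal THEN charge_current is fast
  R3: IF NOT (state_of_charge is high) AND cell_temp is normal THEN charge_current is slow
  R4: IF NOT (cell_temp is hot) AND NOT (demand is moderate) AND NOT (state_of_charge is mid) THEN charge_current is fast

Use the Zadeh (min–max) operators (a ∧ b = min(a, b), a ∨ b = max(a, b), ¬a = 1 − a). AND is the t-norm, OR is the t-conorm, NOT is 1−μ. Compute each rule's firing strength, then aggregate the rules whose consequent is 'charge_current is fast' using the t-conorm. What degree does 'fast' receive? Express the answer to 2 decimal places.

0.73

R1: ¬cold=1−0.06=0.94, idle=0.67, high=0.80; AND[min(a, b)] → w = 0.67
R2: moderate=0.05, normal=0.11; AND[min(a, b)] → w = 0.05
R3: ¬high=1−0.80=0.20, normal=0.11; AND[min(a, b)] → w = 0.11
R4: ¬hot=1−0.27=0.73, ¬moderate=1−0.05=0.95, ¬mid=1−0.14=0.86; AND[min(a, b)] → w = 0.73
Rules with consequent 'fast': {R1, R2, R4} → strengths 0.67, 0.05, 0.73
Aggregate via t-conorm [max(a, b)]: 0.73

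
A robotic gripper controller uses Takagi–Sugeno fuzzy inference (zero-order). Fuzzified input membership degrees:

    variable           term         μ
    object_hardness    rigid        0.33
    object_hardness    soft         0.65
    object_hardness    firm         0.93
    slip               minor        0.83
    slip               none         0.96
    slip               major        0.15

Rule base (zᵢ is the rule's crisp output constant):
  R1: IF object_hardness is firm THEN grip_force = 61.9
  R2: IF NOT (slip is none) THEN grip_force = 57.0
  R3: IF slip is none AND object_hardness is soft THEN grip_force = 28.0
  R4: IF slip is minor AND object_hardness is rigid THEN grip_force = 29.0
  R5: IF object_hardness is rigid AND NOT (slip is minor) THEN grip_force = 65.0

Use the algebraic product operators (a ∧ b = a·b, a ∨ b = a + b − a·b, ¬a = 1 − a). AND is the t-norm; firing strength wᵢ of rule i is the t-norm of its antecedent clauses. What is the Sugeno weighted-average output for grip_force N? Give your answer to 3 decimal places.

R1 (z=61.9): firm=0.93 → w = 0.9300
R2 (z=57.0): ¬none=1−0.96=0.04 → w = 0.0400
R3 (z=28.0): none=0.96, soft=0.65; AND[a·b] → w = 0.6240
R4 (z=29.0): minor=0.83, rigid=0.33; AND[a·b] → w = 0.2739
R5 (z=65.0): rigid=0.33, ¬minor=1−0.83=0.17; AND[a·b] → w = 0.0561
Weighted average = (0.9300·61.9 + 0.0400·57.0 + 0.6240·28.0 + 0.2739·29.0 + 0.0561·65.0) / (0.9300 + 0.0400 + 0.6240 + 0.2739 + 0.0561)
  = 88.9086 / 1.9240 = 46.210

46.210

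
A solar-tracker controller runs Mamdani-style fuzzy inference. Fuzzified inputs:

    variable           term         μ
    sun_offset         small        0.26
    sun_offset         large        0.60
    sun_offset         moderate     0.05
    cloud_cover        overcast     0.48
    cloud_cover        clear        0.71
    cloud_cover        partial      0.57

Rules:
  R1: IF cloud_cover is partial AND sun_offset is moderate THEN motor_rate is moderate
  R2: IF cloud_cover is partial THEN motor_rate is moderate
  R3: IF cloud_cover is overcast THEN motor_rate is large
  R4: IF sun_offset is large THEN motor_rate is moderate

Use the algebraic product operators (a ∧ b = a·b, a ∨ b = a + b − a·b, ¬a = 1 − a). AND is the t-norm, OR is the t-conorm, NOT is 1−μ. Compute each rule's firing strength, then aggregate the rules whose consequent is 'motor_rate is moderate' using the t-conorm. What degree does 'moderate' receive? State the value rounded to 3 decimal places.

0.833

R1: partial=0.57, moderate=0.05; AND[a·b] → w = 0.0285
R2: partial=0.57 → w = 0.5700
R3: overcast=0.48 → w = 0.4800
R4: large=0.60 → w = 0.6000
Rules with consequent 'moderate': {R1, R2, R4} → strengths 0.0285, 0.5700, 0.6000
Aggregate via t-conorm [a + b − a·b]: 0.8329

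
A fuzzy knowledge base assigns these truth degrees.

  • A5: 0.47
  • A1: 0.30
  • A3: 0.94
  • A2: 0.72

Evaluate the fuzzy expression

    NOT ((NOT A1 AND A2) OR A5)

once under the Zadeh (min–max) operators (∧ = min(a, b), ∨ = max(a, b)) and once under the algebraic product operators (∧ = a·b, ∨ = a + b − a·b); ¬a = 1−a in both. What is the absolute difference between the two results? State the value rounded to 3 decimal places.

0.037

Under Zadeh (min–max):
  NOT A1 = 1 − 0.30 = 0.70
  NOT A1 AND A2 = min(a, b) on (0.70, 0.72) = 0.70
  (NOT A1 AND A2) OR A5 = max(a, b) on (0.70, 0.47) = 0.70
  NOT ((NOT A1 AND A2) OR A5) = 1 − 0.70 = 0.30
  → value = 0.3000
Under algebraic product:
  NOT A1 = 1 − 0.3000 = 0.7000
  NOT A1 AND A2 = a·b on (0.7000, 0.7200) = 0.5040
  (NOT A1 AND A2) OR A5 = a + b − a·b on (0.5040, 0.4700) = 0.7371
  NOT ((NOT A1 AND A2) OR A5) = 1 − 0.7371 = 0.2629
  → value = 0.2629
|0.3000 − 0.2629| = 0.037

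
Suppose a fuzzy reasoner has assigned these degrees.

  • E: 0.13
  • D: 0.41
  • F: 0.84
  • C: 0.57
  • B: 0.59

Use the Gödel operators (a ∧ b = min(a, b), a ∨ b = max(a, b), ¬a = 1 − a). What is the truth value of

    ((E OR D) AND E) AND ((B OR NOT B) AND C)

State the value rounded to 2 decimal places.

0.13

E OR D = max(a, b) on (0.13, 0.41) = 0.41
(E OR D) AND E = min(a, b) on (0.41, 0.13) = 0.13
NOT B = 1 − 0.59 = 0.41
B OR NOT B = max(a, b) on (0.59, 0.41) = 0.59
(B OR NOT B) AND C = min(a, b) on (0.59, 0.57) = 0.57
((E OR D) AND E) AND ((B OR NOT B) AND C) = min(a, b) on (0.13, 0.57) = 0.13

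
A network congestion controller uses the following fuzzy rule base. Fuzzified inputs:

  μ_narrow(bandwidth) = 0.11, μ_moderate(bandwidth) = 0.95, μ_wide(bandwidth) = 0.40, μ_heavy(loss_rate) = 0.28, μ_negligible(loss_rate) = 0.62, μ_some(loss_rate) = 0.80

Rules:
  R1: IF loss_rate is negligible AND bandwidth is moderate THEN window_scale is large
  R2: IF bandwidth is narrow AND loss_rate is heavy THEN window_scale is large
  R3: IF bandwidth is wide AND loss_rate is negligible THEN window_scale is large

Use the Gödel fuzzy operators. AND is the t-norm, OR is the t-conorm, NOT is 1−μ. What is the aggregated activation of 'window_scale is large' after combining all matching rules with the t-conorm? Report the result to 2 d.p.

0.62

R1: negligible=0.62, moderate=0.95; AND[min(a, b)] → w = 0.62
R2: narrow=0.11, heavy=0.28; AND[min(a, b)] → w = 0.11
R3: wide=0.40, negligible=0.62; AND[min(a, b)] → w = 0.40
Rules with consequent 'large': {R1, R2, R3} → strengths 0.62, 0.11, 0.40
Aggregate via t-conorm [max(a, b)]: 0.62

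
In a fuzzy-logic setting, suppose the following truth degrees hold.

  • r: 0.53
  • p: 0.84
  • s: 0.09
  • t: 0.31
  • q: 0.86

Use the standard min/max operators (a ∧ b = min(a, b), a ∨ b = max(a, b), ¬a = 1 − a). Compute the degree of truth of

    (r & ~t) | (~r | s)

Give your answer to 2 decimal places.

~t = 1 − 0.31 = 0.69
r & ~t = min(a, b) on (0.53, 0.69) = 0.53
~r = 1 − 0.53 = 0.47
~r | s = max(a, b) on (0.47, 0.09) = 0.47
(r & ~t) | (~r | s) = max(a, b) on (0.53, 0.47) = 0.53

0.53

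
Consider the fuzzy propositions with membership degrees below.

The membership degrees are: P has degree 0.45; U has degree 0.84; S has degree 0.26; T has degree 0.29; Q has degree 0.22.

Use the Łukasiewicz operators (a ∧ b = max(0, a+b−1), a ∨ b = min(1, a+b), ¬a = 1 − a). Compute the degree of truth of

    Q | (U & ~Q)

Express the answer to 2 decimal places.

~Q = 1 − 0.22 = 0.78
U & ~Q = max(0, a+b−1) on (0.84, 0.78) = 0.62
Q | (U & ~Q) = min(1, a+b) on (0.22, 0.62) = 0.84

0.84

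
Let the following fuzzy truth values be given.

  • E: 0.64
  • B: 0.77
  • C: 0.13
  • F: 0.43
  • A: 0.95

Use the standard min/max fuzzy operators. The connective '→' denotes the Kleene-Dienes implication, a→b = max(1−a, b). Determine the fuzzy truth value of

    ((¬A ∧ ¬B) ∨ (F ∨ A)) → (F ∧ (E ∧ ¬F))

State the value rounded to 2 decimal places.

¬A = 1 − 0.95 = 0.05
¬B = 1 − 0.77 = 0.23
¬A ∧ ¬B = min(a, b) on (0.05, 0.23) = 0.05
F ∨ A = max(a, b) on (0.43, 0.95) = 0.95
(¬A ∧ ¬B) ∨ (F ∨ A) = max(a, b) on (0.05, 0.95) = 0.95
¬F = 1 − 0.43 = 0.57
E ∧ ¬F = min(a, b) on (0.64, 0.57) = 0.57
F ∧ (E ∧ ¬F) = min(a, b) on (0.43, 0.57) = 0.43
((¬A ∧ ¬B) ∨ (F ∨ A)) → (F ∧ (E ∧ ¬F))  [Kleene-Dienes: max(1−a, b)] with a=0.95, b=0.43 → 0.43

0.43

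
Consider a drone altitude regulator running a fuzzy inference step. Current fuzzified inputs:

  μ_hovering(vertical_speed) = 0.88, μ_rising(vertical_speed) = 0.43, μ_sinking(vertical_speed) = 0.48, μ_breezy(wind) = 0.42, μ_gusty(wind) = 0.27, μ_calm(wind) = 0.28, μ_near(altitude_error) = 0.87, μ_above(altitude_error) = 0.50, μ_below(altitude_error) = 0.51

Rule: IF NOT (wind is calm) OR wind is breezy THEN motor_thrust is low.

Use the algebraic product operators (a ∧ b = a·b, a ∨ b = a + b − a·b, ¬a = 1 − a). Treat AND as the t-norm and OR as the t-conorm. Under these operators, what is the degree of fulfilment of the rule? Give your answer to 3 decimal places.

firing strength: ¬calm=1−0.28=0.72, breezy=0.42; OR[a + b − a·b] → w = 0.8376

0.838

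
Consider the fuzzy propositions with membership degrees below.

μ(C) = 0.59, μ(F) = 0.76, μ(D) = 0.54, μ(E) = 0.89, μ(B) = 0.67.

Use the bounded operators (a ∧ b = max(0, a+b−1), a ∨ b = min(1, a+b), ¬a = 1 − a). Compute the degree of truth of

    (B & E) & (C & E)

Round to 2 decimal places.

B & E = max(0, a+b−1) on (0.67, 0.89) = 0.56
C & E = max(0, a+b−1) on (0.59, 0.89) = 0.48
(B & E) & (C & E) = max(0, a+b−1) on (0.56, 0.48) = 0.04

0.04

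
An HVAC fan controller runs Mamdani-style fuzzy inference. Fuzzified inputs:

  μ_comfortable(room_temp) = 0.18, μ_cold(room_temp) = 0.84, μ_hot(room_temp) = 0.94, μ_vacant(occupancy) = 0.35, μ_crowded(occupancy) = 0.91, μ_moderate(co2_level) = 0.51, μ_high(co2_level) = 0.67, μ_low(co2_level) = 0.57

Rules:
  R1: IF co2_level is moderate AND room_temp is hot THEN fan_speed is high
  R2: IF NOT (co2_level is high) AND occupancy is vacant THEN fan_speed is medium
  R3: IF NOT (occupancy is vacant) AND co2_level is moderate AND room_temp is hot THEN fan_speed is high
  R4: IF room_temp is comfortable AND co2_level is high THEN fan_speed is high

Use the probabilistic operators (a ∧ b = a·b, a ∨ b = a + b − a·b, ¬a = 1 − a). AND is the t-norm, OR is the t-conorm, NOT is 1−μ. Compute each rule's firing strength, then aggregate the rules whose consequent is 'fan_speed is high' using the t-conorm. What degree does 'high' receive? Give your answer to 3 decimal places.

R1: moderate=0.51, hot=0.94; AND[a·b] → w = 0.4794
R2: ¬high=1−0.67=0.33, vacant=0.35; AND[a·b] → w = 0.1155
R3: ¬vacant=1−0.35=0.65, moderate=0.51, hot=0.94; AND[a·b] → w = 0.3116
R4: comfortable=0.18, high=0.67; AND[a·b] → w = 0.1206
Rules with consequent 'high': {R1, R3, R4} → strengths 0.4794, 0.3116, 0.1206
Aggregate via t-conorm [a + b − a·b]: 0.6848

0.685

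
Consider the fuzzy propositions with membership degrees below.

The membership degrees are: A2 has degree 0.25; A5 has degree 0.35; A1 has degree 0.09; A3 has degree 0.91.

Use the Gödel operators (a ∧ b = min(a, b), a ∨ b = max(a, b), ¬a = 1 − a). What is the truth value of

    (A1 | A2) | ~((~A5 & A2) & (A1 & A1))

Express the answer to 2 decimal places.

A1 | A2 = max(a, b) on (0.09, 0.25) = 0.25
~A5 = 1 − 0.35 = 0.65
~A5 & A2 = min(a, b) on (0.65, 0.25) = 0.25
A1 & A1 = min(a, b) on (0.09, 0.09) = 0.09
(~A5 & A2) & (A1 & A1) = min(a, b) on (0.25, 0.09) = 0.09
~((~A5 & A2) & (A1 & A1)) = 1 − 0.09 = 0.91
(A1 | A2) | ~((~A5 & A2) & (A1 & A1)) = max(a, b) on (0.25, 0.91) = 0.91

0.91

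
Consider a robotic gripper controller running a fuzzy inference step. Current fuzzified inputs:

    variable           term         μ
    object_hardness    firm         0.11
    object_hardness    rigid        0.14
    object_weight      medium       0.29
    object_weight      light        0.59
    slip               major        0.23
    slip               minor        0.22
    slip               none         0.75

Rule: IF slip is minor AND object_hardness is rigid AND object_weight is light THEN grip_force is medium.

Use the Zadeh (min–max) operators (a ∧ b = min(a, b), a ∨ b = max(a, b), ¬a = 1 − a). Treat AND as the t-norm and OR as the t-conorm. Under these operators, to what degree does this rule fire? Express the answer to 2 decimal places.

firing strength: minor=0.22, rigid=0.14, light=0.59; AND[min(a, b)] → w = 0.14

0.14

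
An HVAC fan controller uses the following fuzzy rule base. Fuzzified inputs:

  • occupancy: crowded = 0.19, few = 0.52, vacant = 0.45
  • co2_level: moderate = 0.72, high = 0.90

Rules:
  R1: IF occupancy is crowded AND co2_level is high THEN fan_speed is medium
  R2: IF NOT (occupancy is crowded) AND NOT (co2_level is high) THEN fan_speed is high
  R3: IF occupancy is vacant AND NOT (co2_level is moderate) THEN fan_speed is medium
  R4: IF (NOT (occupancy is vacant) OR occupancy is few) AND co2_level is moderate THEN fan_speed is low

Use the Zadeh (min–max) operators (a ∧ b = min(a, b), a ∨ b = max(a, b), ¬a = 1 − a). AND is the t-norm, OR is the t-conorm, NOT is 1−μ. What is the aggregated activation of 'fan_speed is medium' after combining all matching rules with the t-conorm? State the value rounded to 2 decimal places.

0.28

R1: crowded=0.19, high=0.90; AND[min(a, b)] → w = 0.19
R2: ¬crowded=1−0.19=0.81, ¬high=1−0.90=0.10; AND[min(a, b)] → w = 0.10
R3: vacant=0.45, ¬moderate=1−0.72=0.28; AND[min(a, b)] → w = 0.28
R4: (¬vacant=1−0.45=0.55 OR few=0.52) = 0.55; AND[min(a, b)] with moderate=0.72 → w = 0.55
Rules with consequent 'medium': {R1, R3} → strengths 0.19, 0.28
Aggregate via t-conorm [max(a, b)]: 0.28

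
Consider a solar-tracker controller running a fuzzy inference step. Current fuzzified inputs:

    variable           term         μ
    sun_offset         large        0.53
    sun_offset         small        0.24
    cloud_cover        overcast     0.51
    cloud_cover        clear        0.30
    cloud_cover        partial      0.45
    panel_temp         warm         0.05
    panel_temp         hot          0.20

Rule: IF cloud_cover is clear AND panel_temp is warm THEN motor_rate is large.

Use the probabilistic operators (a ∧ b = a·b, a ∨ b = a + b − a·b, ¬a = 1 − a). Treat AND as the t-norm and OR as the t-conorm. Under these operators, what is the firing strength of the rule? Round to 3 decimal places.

firing strength: clear=0.30, warm=0.05; AND[a·b] → w = 0.0150

0.015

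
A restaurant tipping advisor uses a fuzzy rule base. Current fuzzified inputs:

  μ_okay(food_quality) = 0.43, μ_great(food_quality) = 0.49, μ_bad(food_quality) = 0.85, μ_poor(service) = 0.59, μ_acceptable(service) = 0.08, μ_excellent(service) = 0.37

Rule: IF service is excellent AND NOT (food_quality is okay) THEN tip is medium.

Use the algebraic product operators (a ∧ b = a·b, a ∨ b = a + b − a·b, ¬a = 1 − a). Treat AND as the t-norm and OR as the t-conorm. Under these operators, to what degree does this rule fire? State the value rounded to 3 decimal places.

0.211

firing strength: excellent=0.37, ¬okay=1−0.43=0.57; AND[a·b] → w = 0.2109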